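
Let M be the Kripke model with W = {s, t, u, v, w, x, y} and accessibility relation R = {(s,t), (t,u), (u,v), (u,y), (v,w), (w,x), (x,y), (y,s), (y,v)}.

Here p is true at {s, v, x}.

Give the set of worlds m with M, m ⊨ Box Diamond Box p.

s: successors {t}; Diamond Box p there: t:F. ✗
t: successors {u}; Diamond Box p there: u:T. ✓
u: successors {v, y}; Diamond Box p there: v:T, y:F. ✗
v: successors {w}; Diamond Box p there: w:F. ✗
w: successors {x}; Diamond Box p there: x:T. ✓
x: successors {y}; Diamond Box p there: y:F. ✗
y: successors {s, v}; Diamond Box p there: s:F, v:T. ✗

{t, w}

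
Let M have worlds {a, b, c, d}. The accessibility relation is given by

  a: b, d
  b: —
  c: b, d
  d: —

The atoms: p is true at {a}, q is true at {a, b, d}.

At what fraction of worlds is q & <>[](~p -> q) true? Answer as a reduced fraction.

1/4

a: q is T, <>[](~p -> q) is T. ✓
b: q is T, <>[](~p -> q) is F. ✗
c: q is F, <>[](~p -> q) is T. ✗
d: q is T, <>[](~p -> q) is F. ✗
That's 1 of 4 worlds, so 1/4.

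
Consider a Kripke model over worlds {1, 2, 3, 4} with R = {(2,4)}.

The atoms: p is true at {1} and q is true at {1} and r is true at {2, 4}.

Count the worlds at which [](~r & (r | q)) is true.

3

1: no successors, so [](~r & (r | q)) holds vacuously. ✓
2: successors {4}; ~r & (r | q) there: 4:F. ✗
3: no successors, so [](~r & (r | q)) holds vacuously. ✓
4: no successors, so [](~r & (r | q)) holds vacuously. ✓
Satisfying worlds: {1, 3, 4}.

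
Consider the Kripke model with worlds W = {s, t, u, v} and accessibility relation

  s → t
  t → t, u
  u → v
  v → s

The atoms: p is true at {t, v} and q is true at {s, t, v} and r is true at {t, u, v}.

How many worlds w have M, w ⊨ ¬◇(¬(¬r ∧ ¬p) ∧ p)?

s: ◇(¬(¬r ∧ ¬p) ∧ p) is T. ✗
t: ◇(¬(¬r ∧ ¬p) ∧ p) is T. ✗
u: ◇(¬(¬r ∧ ¬p) ∧ p) is T. ✗
v: ◇(¬(¬r ∧ ¬p) ∧ p) is F. ✓
Satisfying worlds: {v}.

1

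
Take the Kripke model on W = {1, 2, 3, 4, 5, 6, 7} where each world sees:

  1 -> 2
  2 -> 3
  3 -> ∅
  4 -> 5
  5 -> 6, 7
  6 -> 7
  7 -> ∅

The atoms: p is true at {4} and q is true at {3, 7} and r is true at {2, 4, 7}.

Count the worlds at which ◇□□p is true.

1: successors {2}; □□p there: 2:T. ✓
2: successors {3}; □□p there: 3:T. ✓
3: no successors, so ◇□□p fails. ✗
4: successors {5}; □□p there: 5:F. ✗
5: successors {6, 7}; □□p there: 6:T, 7:T. ✓
6: successors {7}; □□p there: 7:T. ✓
7: no successors, so ◇□□p fails. ✗
Satisfying worlds: {1, 2, 5, 6}.

4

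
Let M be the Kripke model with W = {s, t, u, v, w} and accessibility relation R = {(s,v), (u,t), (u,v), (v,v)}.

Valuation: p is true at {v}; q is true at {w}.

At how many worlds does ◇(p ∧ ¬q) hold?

3

s: successors {v}; p ∧ ¬q there: v:T. ✓
t: no successors, so ◇(p ∧ ¬q) fails. ✗
u: successors {t, v}; p ∧ ¬q there: t:F, v:T. ✓
v: successors {v}; p ∧ ¬q there: v:T. ✓
w: no successors, so ◇(p ∧ ¬q) fails. ✗
Satisfying worlds: {s, u, v}.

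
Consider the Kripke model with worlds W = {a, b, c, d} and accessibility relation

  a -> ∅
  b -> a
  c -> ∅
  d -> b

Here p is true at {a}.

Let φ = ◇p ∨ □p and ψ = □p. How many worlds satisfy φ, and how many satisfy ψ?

For ◇p ∨ □p:
a: ◇p is F, □p is T. ✓
b: ◇p is T, □p is T. ✓
c: ◇p is F, □p is T. ✓
d: ◇p is F, □p is F. ✗
— 3 worlds.
For □p:
a: no successors, so □p holds vacuously. ✓
b: successors {a}; p there: a:T. ✓
c: no successors, so □p holds vacuously. ✓
d: successors {b}; p there: b:F. ✗
— 3 worlds.

3 and 3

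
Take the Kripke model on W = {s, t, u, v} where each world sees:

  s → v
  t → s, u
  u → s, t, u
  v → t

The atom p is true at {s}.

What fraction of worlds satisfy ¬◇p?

s: ◇p is F. ✓
t: ◇p is T. ✗
u: ◇p is T. ✗
v: ◇p is F. ✓
That's 2 of 4 worlds, so 2/4 = 1/2.

1/2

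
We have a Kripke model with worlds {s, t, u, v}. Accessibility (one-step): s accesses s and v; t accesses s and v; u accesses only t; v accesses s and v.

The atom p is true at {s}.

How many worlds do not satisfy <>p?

1

s: successors {s, v}; p there: s:T, v:F. ✓
t: successors {s, v}; p there: s:T, v:F. ✓
u: successors {t}; p there: t:F. ✗
v: successors {s, v}; p there: s:T, v:F. ✓
Satisfying worlds: {s, t, v}.
So <>p fails at the other 1 world.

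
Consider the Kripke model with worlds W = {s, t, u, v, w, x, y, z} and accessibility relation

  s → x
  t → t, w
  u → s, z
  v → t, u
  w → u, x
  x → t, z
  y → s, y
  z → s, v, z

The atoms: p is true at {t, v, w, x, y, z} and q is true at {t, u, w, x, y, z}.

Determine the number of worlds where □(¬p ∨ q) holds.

7

s: successors {x}; ¬p ∨ q there: x:T. ✓
t: successors {t, w}; ¬p ∨ q there: t:T, w:T. ✓
u: successors {s, z}; ¬p ∨ q there: s:T, z:T. ✓
v: successors {t, u}; ¬p ∨ q there: t:T, u:T. ✓
w: successors {u, x}; ¬p ∨ q there: u:T, x:T. ✓
x: successors {t, z}; ¬p ∨ q there: t:T, z:T. ✓
y: successors {s, y}; ¬p ∨ q there: s:T, y:T. ✓
z: successors {s, v, z}; ¬p ∨ q there: s:T, v:F, z:T. ✗
Satisfying worlds: {s, t, u, v, w, x, y}.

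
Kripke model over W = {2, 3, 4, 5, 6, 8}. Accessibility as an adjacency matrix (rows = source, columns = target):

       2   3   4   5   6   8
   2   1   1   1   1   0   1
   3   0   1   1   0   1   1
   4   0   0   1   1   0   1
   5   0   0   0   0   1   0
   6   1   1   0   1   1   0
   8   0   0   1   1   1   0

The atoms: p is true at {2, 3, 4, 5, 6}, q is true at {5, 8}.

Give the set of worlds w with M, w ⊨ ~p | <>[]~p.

{8}

2: ~p is F, <>[]~p is F. ✗
3: ~p is F, <>[]~p is F. ✗
4: ~p is F, <>[]~p is F. ✗
5: ~p is F, <>[]~p is F. ✗
6: ~p is F, <>[]~p is F. ✗
8: ~p is T, <>[]~p is F. ✓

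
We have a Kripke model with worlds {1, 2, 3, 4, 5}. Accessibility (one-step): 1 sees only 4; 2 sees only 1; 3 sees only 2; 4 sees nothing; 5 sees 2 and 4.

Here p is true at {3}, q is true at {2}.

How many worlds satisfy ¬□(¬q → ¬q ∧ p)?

1: □(¬q → ¬q ∧ p) is F. ✓
2: □(¬q → ¬q ∧ p) is F. ✓
3: □(¬q → ¬q ∧ p) is T. ✗
4: □(¬q → ¬q ∧ p) is T. ✗
5: □(¬q → ¬q ∧ p) is F. ✓
Satisfying worlds: {1, 2, 5}.

3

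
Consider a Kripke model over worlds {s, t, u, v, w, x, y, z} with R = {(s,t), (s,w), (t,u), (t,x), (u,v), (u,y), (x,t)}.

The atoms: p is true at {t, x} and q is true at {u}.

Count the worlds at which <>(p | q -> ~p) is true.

s: successors {t, w}; p | q -> ~p there: t:F, w:T. ✓
t: successors {u, x}; p | q -> ~p there: u:T, x:F. ✓
u: successors {v, y}; p | q -> ~p there: v:T, y:T. ✓
v: no successors, so <>(p | q -> ~p) fails. ✗
w: no successors, so <>(p | q -> ~p) fails. ✗
x: successors {t}; p | q -> ~p there: t:F. ✗
y: no successors, so <>(p | q -> ~p) fails. ✗
z: no successors, so <>(p | q -> ~p) fails. ✗
Satisfying worlds: {s, t, u}.

3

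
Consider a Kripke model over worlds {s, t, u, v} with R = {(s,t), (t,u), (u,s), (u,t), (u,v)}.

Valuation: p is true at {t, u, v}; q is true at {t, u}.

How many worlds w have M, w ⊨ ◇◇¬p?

1

s: successors {t}; ◇¬p there: t:F. ✗
t: successors {u}; ◇¬p there: u:T. ✓
u: successors {s, t, v}; ◇¬p there: s:F, t:F, v:F. ✗
v: no successors, so ◇◇¬p fails. ✗
Satisfying worlds: {t}.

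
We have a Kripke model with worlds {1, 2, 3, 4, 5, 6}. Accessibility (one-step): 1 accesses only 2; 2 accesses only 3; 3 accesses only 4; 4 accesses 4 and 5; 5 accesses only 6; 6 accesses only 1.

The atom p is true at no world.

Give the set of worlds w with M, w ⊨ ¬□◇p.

{1, 2, 3, 4, 5, 6}

1: □◇p is F. ✓
2: □◇p is F. ✓
3: □◇p is F. ✓
4: □◇p is F. ✓
5: □◇p is F. ✓
6: □◇p is F. ✓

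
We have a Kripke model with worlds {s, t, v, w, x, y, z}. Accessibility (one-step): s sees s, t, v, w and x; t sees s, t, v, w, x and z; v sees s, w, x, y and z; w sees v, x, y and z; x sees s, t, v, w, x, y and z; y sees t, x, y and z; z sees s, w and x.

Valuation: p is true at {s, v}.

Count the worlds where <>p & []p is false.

s: <>p is T, []p is F. ✗
t: <>p is T, []p is F. ✗
v: <>p is T, []p is F. ✗
w: <>p is T, []p is F. ✗
x: <>p is T, []p is F. ✗
y: <>p is F, []p is F. ✗
z: <>p is T, []p is F. ✗
Satisfying worlds: ∅.
So <>p & []p fails at the other 7 worlds.

7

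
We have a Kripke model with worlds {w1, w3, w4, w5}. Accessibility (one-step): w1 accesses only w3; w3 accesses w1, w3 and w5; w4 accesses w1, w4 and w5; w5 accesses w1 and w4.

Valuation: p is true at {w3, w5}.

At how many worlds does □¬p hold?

w1: successors {w3}; ¬p there: w3:F. ✗
w3: successors {w1, w3, w5}; ¬p there: w1:T, w3:F, w5:F. ✗
w4: successors {w1, w4, w5}; ¬p there: w1:T, w4:T, w5:F. ✗
w5: successors {w1, w4}; ¬p there: w1:T, w4:T. ✓
Satisfying worlds: {w5}.

1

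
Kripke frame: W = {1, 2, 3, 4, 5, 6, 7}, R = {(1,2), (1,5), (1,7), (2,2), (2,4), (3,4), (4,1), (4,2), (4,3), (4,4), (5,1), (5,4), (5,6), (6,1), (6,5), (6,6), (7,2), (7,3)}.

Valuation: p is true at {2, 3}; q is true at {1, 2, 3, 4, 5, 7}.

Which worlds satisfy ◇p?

1: successors {2, 5, 7}; p there: 2:T, 5:F, 7:F. ✓
2: successors {2, 4}; p there: 2:T, 4:F. ✓
3: successors {4}; p there: 4:F. ✗
4: successors {1, 2, 3, 4}; p there: 1:F, 2:T, 3:T, 4:F. ✓
5: successors {1, 4, 6}; p there: 1:F, 4:F, 6:F. ✗
6: successors {1, 5, 6}; p there: 1:F, 5:F, 6:F. ✗
7: successors {2, 3}; p there: 2:T, 3:T. ✓

{1, 2, 4, 7}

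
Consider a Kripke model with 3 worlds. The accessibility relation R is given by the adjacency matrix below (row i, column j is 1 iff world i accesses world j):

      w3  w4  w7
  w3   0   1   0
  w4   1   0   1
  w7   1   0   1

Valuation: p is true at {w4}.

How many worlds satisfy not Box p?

w3: Box p is T. ✗
w4: Box p is F. ✓
w7: Box p is F. ✓
Satisfying worlds: {w4, w7}.

2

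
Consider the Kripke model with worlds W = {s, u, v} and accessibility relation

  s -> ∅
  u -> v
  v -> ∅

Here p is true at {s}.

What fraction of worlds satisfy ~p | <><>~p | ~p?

s: ~p | <><>~p is F, ~p is F. ✗
u: ~p | <><>~p is T, ~p is T. ✓
v: ~p | <><>~p is T, ~p is T. ✓
That's 2 of 3 worlds, so 2/3.

2/3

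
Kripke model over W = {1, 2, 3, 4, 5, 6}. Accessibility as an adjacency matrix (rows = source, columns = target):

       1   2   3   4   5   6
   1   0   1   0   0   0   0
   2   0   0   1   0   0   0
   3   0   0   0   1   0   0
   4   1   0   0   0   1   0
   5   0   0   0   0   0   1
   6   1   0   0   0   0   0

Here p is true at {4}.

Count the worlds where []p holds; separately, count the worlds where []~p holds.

For []p:
1: successors {2}; p there: 2:F. ✗
2: successors {3}; p there: 3:F. ✗
3: successors {4}; p there: 4:T. ✓
4: successors {1, 5}; p there: 1:F, 5:F. ✗
5: successors {6}; p there: 6:F. ✗
6: successors {1}; p there: 1:F. ✗
— 1 world.
For []~p:
1: successors {2}; ~p there: 2:T. ✓
2: successors {3}; ~p there: 3:T. ✓
3: successors {4}; ~p there: 4:F. ✗
4: successors {1, 5}; ~p there: 1:T, 5:T. ✓
5: successors {6}; ~p there: 6:T. ✓
6: successors {1}; ~p there: 1:T. ✓
— 5 worlds.

1 and 5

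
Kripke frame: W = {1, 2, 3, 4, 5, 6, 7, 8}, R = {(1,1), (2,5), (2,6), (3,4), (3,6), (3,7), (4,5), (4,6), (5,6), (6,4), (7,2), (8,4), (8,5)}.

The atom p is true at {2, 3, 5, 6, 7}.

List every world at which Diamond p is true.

1: successors {1}; p there: 1:F. ✗
2: successors {5, 6}; p there: 5:T, 6:T. ✓
3: successors {4, 6, 7}; p there: 4:F, 6:T, 7:T. ✓
4: successors {5, 6}; p there: 5:T, 6:T. ✓
5: successors {6}; p there: 6:T. ✓
6: successors {4}; p there: 4:F. ✗
7: successors {2}; p there: 2:T. ✓
8: successors {4, 5}; p there: 4:F, 5:T. ✓

{2, 3, 4, 5, 7, 8}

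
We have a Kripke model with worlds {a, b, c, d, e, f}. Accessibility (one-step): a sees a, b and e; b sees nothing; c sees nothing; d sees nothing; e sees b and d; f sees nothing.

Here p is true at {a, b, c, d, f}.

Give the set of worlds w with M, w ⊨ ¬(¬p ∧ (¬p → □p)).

a: ¬p ∧ (¬p → □p) is F. ✓
b: ¬p ∧ (¬p → □p) is F. ✓
c: ¬p ∧ (¬p → □p) is F. ✓
d: ¬p ∧ (¬p → □p) is F. ✓
e: ¬p ∧ (¬p → □p) is T. ✗
f: ¬p ∧ (¬p → □p) is F. ✓

{a, b, c, d, f}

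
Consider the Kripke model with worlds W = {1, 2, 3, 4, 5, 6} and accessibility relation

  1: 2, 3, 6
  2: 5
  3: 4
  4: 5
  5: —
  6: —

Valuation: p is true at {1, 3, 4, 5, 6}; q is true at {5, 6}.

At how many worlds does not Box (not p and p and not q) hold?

1: Box (not p and p and not q) is F. ✓
2: Box (not p and p and not q) is F. ✓
3: Box (not p and p and not q) is F. ✓
4: Box (not p and p and not q) is F. ✓
5: Box (not p and p and not q) is T. ✗
6: Box (not p and p and not q) is T. ✗
Satisfying worlds: {1, 2, 3, 4}.

4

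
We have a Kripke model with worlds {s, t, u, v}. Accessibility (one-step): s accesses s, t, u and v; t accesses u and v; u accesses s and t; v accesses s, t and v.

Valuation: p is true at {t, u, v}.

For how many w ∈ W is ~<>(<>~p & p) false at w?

s: <>(<>~p & p) is T. ✗
t: <>(<>~p & p) is T. ✗
u: <>(<>~p & p) is F. ✓
v: <>(<>~p & p) is T. ✗
Satisfying worlds: {u}.
So ~<>(<>~p & p) fails at the other 3 worlds.

3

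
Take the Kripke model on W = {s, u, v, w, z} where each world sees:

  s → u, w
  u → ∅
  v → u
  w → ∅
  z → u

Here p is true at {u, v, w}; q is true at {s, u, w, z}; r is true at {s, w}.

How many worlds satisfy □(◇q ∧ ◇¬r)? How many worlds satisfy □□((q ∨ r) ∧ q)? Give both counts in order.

2 and 5

For □(◇q ∧ ◇¬r):
s: successors {u, w}; ◇q ∧ ◇¬r there: u:F, w:F. ✗
u: no successors, so □(◇q ∧ ◇¬r) holds vacuously. ✓
v: successors {u}; ◇q ∧ ◇¬r there: u:F. ✗
w: no successors, so □(◇q ∧ ◇¬r) holds vacuously. ✓
z: successors {u}; ◇q ∧ ◇¬r there: u:F. ✗
— 2 worlds.
For □□((q ∨ r) ∧ q):
s: successors {u, w}; □((q ∨ r) ∧ q) there: u:T, w:T. ✓
u: no successors, so □□((q ∨ r) ∧ q) holds vacuously. ✓
v: successors {u}; □((q ∨ r) ∧ q) there: u:T. ✓
w: no successors, so □□((q ∨ r) ∧ q) holds vacuously. ✓
z: successors {u}; □((q ∨ r) ∧ q) there: u:T. ✓
— 5 worlds.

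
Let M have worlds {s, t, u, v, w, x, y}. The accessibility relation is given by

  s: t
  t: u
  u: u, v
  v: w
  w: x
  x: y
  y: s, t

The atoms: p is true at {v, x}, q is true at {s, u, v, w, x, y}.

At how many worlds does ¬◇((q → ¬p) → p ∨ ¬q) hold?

3

s: ◇((q → ¬p) → p ∨ ¬q) is T. ✗
t: ◇((q → ¬p) → p ∨ ¬q) is F. ✓
u: ◇((q → ¬p) → p ∨ ¬q) is T. ✗
v: ◇((q → ¬p) → p ∨ ¬q) is F. ✓
w: ◇((q → ¬p) → p ∨ ¬q) is T. ✗
x: ◇((q → ¬p) → p ∨ ¬q) is F. ✓
y: ◇((q → ¬p) → p ∨ ¬q) is T. ✗
Satisfying worlds: {t, v, x}.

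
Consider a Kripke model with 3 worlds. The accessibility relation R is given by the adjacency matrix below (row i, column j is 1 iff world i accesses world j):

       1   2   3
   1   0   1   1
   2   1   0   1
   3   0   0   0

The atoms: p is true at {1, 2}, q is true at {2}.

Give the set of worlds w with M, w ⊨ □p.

{3}

1: successors {2, 3}; p there: 2:T, 3:F. ✗
2: successors {1, 3}; p there: 1:T, 3:F. ✗
3: no successors, so □p holds vacuously. ✓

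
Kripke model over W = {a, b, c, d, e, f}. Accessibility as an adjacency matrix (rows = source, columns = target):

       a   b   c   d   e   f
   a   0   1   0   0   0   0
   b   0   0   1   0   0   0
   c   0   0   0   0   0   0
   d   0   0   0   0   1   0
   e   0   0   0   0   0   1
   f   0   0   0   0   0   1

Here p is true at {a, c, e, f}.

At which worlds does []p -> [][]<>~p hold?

a: []p is F, [][]<>~p is F. ✓
b: []p is T, [][]<>~p is T. ✓
c: []p is T, [][]<>~p is T. ✓
d: []p is T, [][]<>~p is F. ✗
e: []p is T, [][]<>~p is F. ✗
f: []p is T, [][]<>~p is F. ✗

{a, b, c}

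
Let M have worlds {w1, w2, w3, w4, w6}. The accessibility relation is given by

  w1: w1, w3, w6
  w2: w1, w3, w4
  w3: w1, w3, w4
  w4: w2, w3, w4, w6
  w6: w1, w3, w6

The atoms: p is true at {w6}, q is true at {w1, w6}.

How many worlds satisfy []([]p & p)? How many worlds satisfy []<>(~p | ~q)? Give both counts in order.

0 and 5

For []([]p & p):
w1: successors {w1, w3, w6}; []p & p there: w1:F, w3:F, w6:F. ✗
w2: successors {w1, w3, w4}; []p & p there: w1:F, w3:F, w4:F. ✗
w3: successors {w1, w3, w4}; []p & p there: w1:F, w3:F, w4:F. ✗
w4: successors {w2, w3, w4, w6}; []p & p there: w2:F, w3:F, w4:F, w6:F. ✗
w6: successors {w1, w3, w6}; []p & p there: w1:F, w3:F, w6:F. ✗
— 0 worlds.
For []<>(~p | ~q):
w1: successors {w1, w3, w6}; <>(~p | ~q) there: w1:T, w3:T, w6:T. ✓
w2: successors {w1, w3, w4}; <>(~p | ~q) there: w1:T, w3:T, w4:T. ✓
w3: successors {w1, w3, w4}; <>(~p | ~q) there: w1:T, w3:T, w4:T. ✓
w4: successors {w2, w3, w4, w6}; <>(~p | ~q) there: w2:T, w3:T, w4:T, w6:T. ✓
w6: successors {w1, w3, w6}; <>(~p | ~q) there: w1:T, w3:T, w6:T. ✓
— 5 worlds.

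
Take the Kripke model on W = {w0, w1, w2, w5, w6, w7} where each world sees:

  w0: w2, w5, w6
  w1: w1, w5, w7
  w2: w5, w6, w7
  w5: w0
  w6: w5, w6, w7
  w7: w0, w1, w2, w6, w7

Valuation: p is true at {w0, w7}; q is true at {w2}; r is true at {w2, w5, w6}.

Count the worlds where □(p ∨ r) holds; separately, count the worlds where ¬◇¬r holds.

4 and 1

For □(p ∨ r):
w0: successors {w2, w5, w6}; p ∨ r there: w2:T, w5:T, w6:T. ✓
w1: successors {w1, w5, w7}; p ∨ r there: w1:F, w5:T, w7:T. ✗
w2: successors {w5, w6, w7}; p ∨ r there: w5:T, w6:T, w7:T. ✓
w5: successors {w0}; p ∨ r there: w0:T. ✓
w6: successors {w5, w6, w7}; p ∨ r there: w5:T, w6:T, w7:T. ✓
w7: successors {w0, w1, w2, w6, w7}; p ∨ r there: w0:T, w1:F, w2:T, w6:T, w7:T. ✗
— 4 worlds.
For ¬◇¬r:
w0: ◇¬r is F. ✓
w1: ◇¬r is T. ✗
w2: ◇¬r is T. ✗
w5: ◇¬r is T. ✗
w6: ◇¬r is T. ✗
w7: ◇¬r is T. ✗
— 1 world.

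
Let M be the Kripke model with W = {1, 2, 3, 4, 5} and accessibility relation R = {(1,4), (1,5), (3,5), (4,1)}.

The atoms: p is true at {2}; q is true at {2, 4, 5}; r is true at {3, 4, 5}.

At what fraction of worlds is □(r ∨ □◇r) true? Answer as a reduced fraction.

4/5

1: successors {4, 5}; r ∨ □◇r there: 4:T, 5:T. ✓
2: no successors, so □(r ∨ □◇r) holds vacuously. ✓
3: successors {5}; r ∨ □◇r there: 5:T. ✓
4: successors {1}; r ∨ □◇r there: 1:F. ✗
5: no successors, so □(r ∨ □◇r) holds vacuously. ✓
That's 4 of 5 worlds, so 4/5.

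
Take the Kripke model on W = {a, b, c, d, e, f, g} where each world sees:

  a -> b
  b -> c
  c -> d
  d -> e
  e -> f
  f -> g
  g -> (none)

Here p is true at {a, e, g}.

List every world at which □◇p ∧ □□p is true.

{c, e, g}

a: □◇p is F, □□p is F. ✗
b: □◇p is F, □□p is F. ✗
c: □◇p is T, □□p is T. ✓
d: □◇p is F, □□p is F. ✗
e: □◇p is T, □□p is T. ✓
f: □◇p is F, □□p is T. ✗
g: □◇p is T, □□p is T. ✓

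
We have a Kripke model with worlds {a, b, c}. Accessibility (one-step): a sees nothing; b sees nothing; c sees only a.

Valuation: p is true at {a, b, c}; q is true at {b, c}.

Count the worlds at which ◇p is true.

a: no successors, so ◇p fails. ✗
b: no successors, so ◇p fails. ✗
c: successors {a}; p there: a:T. ✓
Satisfying worlds: {c}.

1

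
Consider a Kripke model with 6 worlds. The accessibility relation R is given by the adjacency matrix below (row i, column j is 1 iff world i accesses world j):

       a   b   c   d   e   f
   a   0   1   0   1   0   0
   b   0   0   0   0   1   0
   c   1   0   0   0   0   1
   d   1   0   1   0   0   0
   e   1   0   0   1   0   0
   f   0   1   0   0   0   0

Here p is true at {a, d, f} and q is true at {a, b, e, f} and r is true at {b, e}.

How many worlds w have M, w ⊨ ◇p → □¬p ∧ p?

a: ◇p is T, □¬p ∧ p is F. ✗
b: ◇p is F, □¬p ∧ p is F. ✓
c: ◇p is T, □¬p ∧ p is F. ✗
d: ◇p is T, □¬p ∧ p is F. ✗
e: ◇p is T, □¬p ∧ p is F. ✗
f: ◇p is F, □¬p ∧ p is T. ✓
Satisfying worlds: {b, f}.

2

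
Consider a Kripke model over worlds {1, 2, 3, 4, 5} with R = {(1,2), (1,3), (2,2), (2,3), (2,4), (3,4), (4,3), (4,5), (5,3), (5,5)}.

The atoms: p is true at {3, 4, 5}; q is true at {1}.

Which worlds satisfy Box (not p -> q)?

1: successors {2, 3}; not p -> q there: 2:F, 3:T. ✗
2: successors {2, 3, 4}; not p -> q there: 2:F, 3:T, 4:T. ✗
3: successors {4}; not p -> q there: 4:T. ✓
4: successors {3, 5}; not p -> q there: 3:T, 5:T. ✓
5: successors {3, 5}; not p -> q there: 3:T, 5:T. ✓

{3, 4, 5}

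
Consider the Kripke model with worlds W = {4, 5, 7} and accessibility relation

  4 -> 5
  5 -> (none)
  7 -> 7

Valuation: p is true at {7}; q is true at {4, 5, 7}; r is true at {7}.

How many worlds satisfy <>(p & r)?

1

4: successors {5}; p & r there: 5:F. ✗
5: no successors, so <>(p & r) fails. ✗
7: successors {7}; p & r there: 7:T. ✓
Satisfying worlds: {7}.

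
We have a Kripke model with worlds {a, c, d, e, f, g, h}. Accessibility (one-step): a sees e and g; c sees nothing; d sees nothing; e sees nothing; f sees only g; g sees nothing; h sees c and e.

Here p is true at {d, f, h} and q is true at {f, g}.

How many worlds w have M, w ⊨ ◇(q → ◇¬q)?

2

a: successors {e, g}; q → ◇¬q there: e:T, g:F. ✓
c: no successors, so ◇(q → ◇¬q) fails. ✗
d: no successors, so ◇(q → ◇¬q) fails. ✗
e: no successors, so ◇(q → ◇¬q) fails. ✗
f: successors {g}; q → ◇¬q there: g:F. ✗
g: no successors, so ◇(q → ◇¬q) fails. ✗
h: successors {c, e}; q → ◇¬q there: c:T, e:T. ✓
Satisfying worlds: {a, h}.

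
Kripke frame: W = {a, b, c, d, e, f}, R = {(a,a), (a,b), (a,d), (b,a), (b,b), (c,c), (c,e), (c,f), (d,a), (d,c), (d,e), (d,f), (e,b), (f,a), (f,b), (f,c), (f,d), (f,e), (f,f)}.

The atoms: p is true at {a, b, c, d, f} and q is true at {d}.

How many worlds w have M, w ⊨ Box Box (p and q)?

a: successors {a, b, d}; Box (p and q) there: a:F, b:F, d:F. ✗
b: successors {a, b}; Box (p and q) there: a:F, b:F. ✗
c: successors {c, e, f}; Box (p and q) there: c:F, e:F, f:F. ✗
d: successors {a, c, e, f}; Box (p and q) there: a:F, c:F, e:F, f:F. ✗
e: successors {b}; Box (p and q) there: b:F. ✗
f: successors {a, b, c, d, e, f}; Box (p and q) there: a:F, b:F, c:F, d:F, e:F, f:F. ✗
Satisfying worlds: ∅.

0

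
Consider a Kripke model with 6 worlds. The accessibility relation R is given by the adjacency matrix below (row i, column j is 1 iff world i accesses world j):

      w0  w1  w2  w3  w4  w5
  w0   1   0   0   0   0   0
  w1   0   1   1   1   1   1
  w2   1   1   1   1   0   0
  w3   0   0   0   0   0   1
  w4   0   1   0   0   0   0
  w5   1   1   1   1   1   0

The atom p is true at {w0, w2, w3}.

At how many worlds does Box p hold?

w0: successors {w0}; p there: w0:T. ✓
w1: successors {w1, w2, w3, w4, w5}; p there: w1:F, w2:T, w3:T, w4:F, w5:F. ✗
w2: successors {w0, w1, w2, w3}; p there: w0:T, w1:F, w2:T, w3:T. ✗
w3: successors {w5}; p there: w5:F. ✗
w4: successors {w1}; p there: w1:F. ✗
w5: successors {w0, w1, w2, w3, w4}; p there: w0:T, w1:F, w2:T, w3:T, w4:F. ✗
Satisfying worlds: {w0}.

1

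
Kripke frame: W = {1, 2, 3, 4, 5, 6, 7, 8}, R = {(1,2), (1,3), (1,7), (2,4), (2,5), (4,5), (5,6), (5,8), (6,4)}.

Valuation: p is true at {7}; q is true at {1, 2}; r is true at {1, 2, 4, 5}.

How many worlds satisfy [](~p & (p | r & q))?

1: successors {2, 3, 7}; ~p & (p | r & q) there: 2:T, 3:F, 7:F. ✗
2: successors {4, 5}; ~p & (p | r & q) there: 4:F, 5:F. ✗
3: no successors, so [](~p & (p | r & q)) holds vacuously. ✓
4: successors {5}; ~p & (p | r & q) there: 5:F. ✗
5: successors {6, 8}; ~p & (p | r & q) there: 6:F, 8:F. ✗
6: successors {4}; ~p & (p | r & q) there: 4:F. ✗
7: no successors, so [](~p & (p | r & q)) holds vacuously. ✓
8: no successors, so [](~p & (p | r & q)) holds vacuously. ✓
Satisfying worlds: {3, 7, 8}.

3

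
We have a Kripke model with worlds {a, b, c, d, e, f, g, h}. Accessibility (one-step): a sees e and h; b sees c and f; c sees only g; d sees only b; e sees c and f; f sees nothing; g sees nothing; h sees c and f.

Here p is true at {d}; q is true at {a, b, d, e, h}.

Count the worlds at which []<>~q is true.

a: successors {e, h}; <>~q there: e:T, h:T. ✓
b: successors {c, f}; <>~q there: c:T, f:F. ✗
c: successors {g}; <>~q there: g:F. ✗
d: successors {b}; <>~q there: b:T. ✓
e: successors {c, f}; <>~q there: c:T, f:F. ✗
f: no successors, so []<>~q holds vacuously. ✓
g: no successors, so []<>~q holds vacuously. ✓
h: successors {c, f}; <>~q there: c:T, f:F. ✗
Satisfying worlds: {a, d, f, g}.

4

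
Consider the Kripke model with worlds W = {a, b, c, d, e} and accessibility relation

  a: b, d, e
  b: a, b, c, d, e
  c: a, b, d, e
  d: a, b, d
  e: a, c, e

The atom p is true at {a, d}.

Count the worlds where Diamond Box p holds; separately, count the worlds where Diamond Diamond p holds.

For Diamond Box p:
a: successors {b, d, e}; Box p there: b:F, d:F, e:F. ✗
b: successors {a, b, c, d, e}; Box p there: a:F, b:F, c:F, d:F, e:F. ✗
c: successors {a, b, d, e}; Box p there: a:F, b:F, d:F, e:F. ✗
d: successors {a, b, d}; Box p there: a:F, b:F, d:F. ✗
e: successors {a, c, e}; Box p there: a:F, c:F, e:F. ✗
— 0 worlds.
For Diamond Diamond p:
a: successors {b, d, e}; Diamond p there: b:T, d:T, e:T. ✓
b: successors {a, b, c, d, e}; Diamond p there: a:T, b:T, c:T, d:T, e:T. ✓
c: successors {a, b, d, e}; Diamond p there: a:T, b:T, d:T, e:T. ✓
d: successors {a, b, d}; Diamond p there: a:T, b:T, d:T. ✓
e: successors {a, c, e}; Diamond p there: a:T, c:T, e:T. ✓
— 5 worlds.

0 and 5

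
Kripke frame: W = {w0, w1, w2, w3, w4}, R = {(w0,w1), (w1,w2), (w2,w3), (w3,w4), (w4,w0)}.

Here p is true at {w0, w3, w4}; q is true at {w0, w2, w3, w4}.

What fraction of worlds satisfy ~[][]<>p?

2/5

w0: [][]<>p is T. ✗
w1: [][]<>p is T. ✗
w2: [][]<>p is T. ✗
w3: [][]<>p is F. ✓
w4: [][]<>p is F. ✓
That's 2 of 5 worlds, so 2/5.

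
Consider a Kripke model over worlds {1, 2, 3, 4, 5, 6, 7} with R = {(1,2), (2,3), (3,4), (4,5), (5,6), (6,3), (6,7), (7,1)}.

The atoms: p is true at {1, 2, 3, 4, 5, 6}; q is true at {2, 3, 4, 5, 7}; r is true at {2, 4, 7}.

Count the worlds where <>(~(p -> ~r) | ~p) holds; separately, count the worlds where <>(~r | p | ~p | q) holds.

For <>(~(p -> ~r) | ~p):
1: successors {2}; ~(p -> ~r) | ~p there: 2:T. ✓
2: successors {3}; ~(p -> ~r) | ~p there: 3:F. ✗
3: successors {4}; ~(p -> ~r) | ~p there: 4:T. ✓
4: successors {5}; ~(p -> ~r) | ~p there: 5:F. ✗
5: successors {6}; ~(p -> ~r) | ~p there: 6:F. ✗
6: successors {3, 7}; ~(p -> ~r) | ~p there: 3:F, 7:T. ✓
7: successors {1}; ~(p -> ~r) | ~p there: 1:F. ✗
— 3 worlds.
For <>(~r | p | ~p | q):
1: successors {2}; ~r | p | ~p | q there: 2:T. ✓
2: successors {3}; ~r | p | ~p | q there: 3:T. ✓
3: successors {4}; ~r | p | ~p | q there: 4:T. ✓
4: successors {5}; ~r | p | ~p | q there: 5:T. ✓
5: successors {6}; ~r | p | ~p | q there: 6:T. ✓
6: successors {3, 7}; ~r | p | ~p | q there: 3:T, 7:T. ✓
7: successors {1}; ~r | p | ~p | q there: 1:T. ✓
— 7 worlds.

3 and 7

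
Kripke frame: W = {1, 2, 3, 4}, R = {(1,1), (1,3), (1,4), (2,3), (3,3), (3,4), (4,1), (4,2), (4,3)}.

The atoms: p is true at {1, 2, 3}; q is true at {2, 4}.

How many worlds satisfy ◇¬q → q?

2

1: ◇¬q is T, q is F. ✗
2: ◇¬q is T, q is T. ✓
3: ◇¬q is T, q is F. ✗
4: ◇¬q is T, q is T. ✓
Satisfying worlds: {2, 4}.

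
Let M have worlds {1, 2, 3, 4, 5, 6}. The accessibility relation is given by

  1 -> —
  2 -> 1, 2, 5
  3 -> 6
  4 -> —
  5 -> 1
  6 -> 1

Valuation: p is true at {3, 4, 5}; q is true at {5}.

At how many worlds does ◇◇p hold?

1: no successors, so ◇◇p fails. ✗
2: successors {1, 2, 5}; ◇p there: 1:F, 2:T, 5:F. ✓
3: successors {6}; ◇p there: 6:F. ✗
4: no successors, so ◇◇p fails. ✗
5: successors {1}; ◇p there: 1:F. ✗
6: successors {1}; ◇p there: 1:F. ✗
Satisfying worlds: {2}.

1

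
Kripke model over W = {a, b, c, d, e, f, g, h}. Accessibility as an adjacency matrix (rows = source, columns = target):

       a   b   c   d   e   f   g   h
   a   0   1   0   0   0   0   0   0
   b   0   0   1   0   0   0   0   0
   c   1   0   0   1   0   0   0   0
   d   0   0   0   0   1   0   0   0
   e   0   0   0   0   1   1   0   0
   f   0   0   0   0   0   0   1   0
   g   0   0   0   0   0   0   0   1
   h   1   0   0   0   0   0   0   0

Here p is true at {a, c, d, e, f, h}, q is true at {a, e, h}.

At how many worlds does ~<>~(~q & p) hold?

1

a: <>~(~q & p) is T. ✗
b: <>~(~q & p) is F. ✓
c: <>~(~q & p) is T. ✗
d: <>~(~q & p) is T. ✗
e: <>~(~q & p) is T. ✗
f: <>~(~q & p) is T. ✗
g: <>~(~q & p) is T. ✗
h: <>~(~q & p) is T. ✗
Satisfying worlds: {b}.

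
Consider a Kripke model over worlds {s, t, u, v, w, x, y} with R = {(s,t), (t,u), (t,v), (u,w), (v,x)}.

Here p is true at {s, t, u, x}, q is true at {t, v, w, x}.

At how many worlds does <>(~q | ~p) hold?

2

s: successors {t}; ~q | ~p there: t:F. ✗
t: successors {u, v}; ~q | ~p there: u:T, v:T. ✓
u: successors {w}; ~q | ~p there: w:T. ✓
v: successors {x}; ~q | ~p there: x:F. ✗
w: no successors, so <>(~q | ~p) fails. ✗
x: no successors, so <>(~q | ~p) fails. ✗
y: no successors, so <>(~q | ~p) fails. ✗
Satisfying worlds: {t, u}.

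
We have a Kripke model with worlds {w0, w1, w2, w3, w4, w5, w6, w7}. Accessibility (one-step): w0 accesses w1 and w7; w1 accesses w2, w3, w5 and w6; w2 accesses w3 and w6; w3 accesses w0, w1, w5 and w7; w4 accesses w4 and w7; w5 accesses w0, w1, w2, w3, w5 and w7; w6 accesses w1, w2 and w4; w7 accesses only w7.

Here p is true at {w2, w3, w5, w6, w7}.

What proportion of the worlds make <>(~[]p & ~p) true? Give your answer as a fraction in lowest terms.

w0: successors {w1, w7}; ~[]p & ~p there: w1:F, w7:F. ✗
w1: successors {w2, w3, w5, w6}; ~[]p & ~p there: w2:F, w3:F, w5:F, w6:F. ✗
w2: successors {w3, w6}; ~[]p & ~p there: w3:F, w6:F. ✗
w3: successors {w0, w1, w5, w7}; ~[]p & ~p there: w0:T, w1:F, w5:F, w7:F. ✓
w4: successors {w4, w7}; ~[]p & ~p there: w4:T, w7:F. ✓
w5: successors {w0, w1, w2, w3, w5, w7}; ~[]p & ~p there: w0:T, w1:F, w2:F, w3:F, w5:F, w7:F. ✓
w6: successors {w1, w2, w4}; ~[]p & ~p there: w1:F, w2:F, w4:T. ✓
w7: successors {w7}; ~[]p & ~p there: w7:F. ✗
That's 4 of 8 worlds, so 4/8 = 1/2.

1/2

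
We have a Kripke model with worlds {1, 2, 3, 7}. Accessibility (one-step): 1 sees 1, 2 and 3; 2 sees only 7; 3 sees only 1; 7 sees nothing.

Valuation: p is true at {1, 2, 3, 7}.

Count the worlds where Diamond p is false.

1: successors {1, 2, 3}; p there: 1:T, 2:T, 3:T. ✓
2: successors {7}; p there: 7:T. ✓
3: successors {1}; p there: 1:T. ✓
7: no successors, so Diamond p fails. ✗
Satisfying worlds: {1, 2, 3}.
So Diamond p fails at the other 1 world.

1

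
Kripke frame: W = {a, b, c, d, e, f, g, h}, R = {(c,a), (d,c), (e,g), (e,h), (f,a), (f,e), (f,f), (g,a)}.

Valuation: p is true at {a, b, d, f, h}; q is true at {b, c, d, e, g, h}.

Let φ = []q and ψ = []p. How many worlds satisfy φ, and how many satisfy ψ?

For []q:
a: no successors, so []q holds vacuously. ✓
b: no successors, so []q holds vacuously. ✓
c: successors {a}; q there: a:F. ✗
d: successors {c}; q there: c:T. ✓
e: successors {g, h}; q there: g:T, h:T. ✓
f: successors {a, e, f}; q there: a:F, e:T, f:F. ✗
g: successors {a}; q there: a:F. ✗
h: no successors, so []q holds vacuously. ✓
— 5 worlds.
For []p:
a: no successors, so []p holds vacuously. ✓
b: no successors, so []p holds vacuously. ✓
c: successors {a}; p there: a:T. ✓
d: successors {c}; p there: c:F. ✗
e: successors {g, h}; p there: g:F, h:T. ✗
f: successors {a, e, f}; p there: a:T, e:F, f:T. ✗
g: successors {a}; p there: a:T. ✓
h: no successors, so []p holds vacuously. ✓
— 5 worlds.

5 and 5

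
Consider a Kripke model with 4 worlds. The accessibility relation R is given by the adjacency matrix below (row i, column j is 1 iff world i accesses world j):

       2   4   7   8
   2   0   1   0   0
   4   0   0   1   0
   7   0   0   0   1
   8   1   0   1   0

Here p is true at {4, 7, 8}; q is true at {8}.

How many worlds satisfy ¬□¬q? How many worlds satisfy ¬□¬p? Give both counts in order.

For ¬□¬q:
2: □¬q is T. ✗
4: □¬q is T. ✗
7: □¬q is F. ✓
8: □¬q is T. ✗
— 1 world.
For ¬□¬p:
2: □¬p is F. ✓
4: □¬p is F. ✓
7: □¬p is F. ✓
8: □¬p is F. ✓
— 4 worlds.

1 and 4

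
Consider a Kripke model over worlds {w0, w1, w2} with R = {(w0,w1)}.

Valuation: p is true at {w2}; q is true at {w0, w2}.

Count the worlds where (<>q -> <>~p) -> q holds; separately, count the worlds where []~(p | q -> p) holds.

For (<>q -> <>~p) -> q:
w0: <>q -> <>~p is T, q is T. ✓
w1: <>q -> <>~p is T, q is F. ✗
w2: <>q -> <>~p is T, q is T. ✓
— 2 worlds.
For []~(p | q -> p):
w0: successors {w1}; ~(p | q -> p) there: w1:F. ✗
w1: no successors, so []~(p | q -> p) holds vacuously. ✓
w2: no successors, so []~(p | q -> p) holds vacuously. ✓
— 2 worlds.

2 and 2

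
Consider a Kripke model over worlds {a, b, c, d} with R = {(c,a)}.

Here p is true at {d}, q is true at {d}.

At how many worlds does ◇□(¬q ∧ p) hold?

a: no successors, so ◇□(¬q ∧ p) fails. ✗
b: no successors, so ◇□(¬q ∧ p) fails. ✗
c: successors {a}; □(¬q ∧ p) there: a:T. ✓
d: no successors, so ◇□(¬q ∧ p) fails. ✗
Satisfying worlds: {c}.

1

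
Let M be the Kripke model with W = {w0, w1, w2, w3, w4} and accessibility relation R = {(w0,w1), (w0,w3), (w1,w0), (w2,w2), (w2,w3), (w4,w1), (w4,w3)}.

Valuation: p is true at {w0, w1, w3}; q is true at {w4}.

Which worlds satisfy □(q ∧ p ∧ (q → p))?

w0: successors {w1, w3}; q ∧ p ∧ (q → p) there: w1:F, w3:F. ✗
w1: successors {w0}; q ∧ p ∧ (q → p) there: w0:F. ✗
w2: successors {w2, w3}; q ∧ p ∧ (q → p) there: w2:F, w3:F. ✗
w3: no successors, so □(q ∧ p ∧ (q → p)) holds vacuously. ✓
w4: successors {w1, w3}; q ∧ p ∧ (q → p) there: w1:F, w3:F. ✗

{w3}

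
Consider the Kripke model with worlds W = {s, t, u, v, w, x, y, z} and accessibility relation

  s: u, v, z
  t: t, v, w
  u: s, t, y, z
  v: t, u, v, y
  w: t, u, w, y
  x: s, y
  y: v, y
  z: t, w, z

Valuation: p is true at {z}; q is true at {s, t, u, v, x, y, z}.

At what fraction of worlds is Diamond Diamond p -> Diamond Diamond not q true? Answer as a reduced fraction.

s: Diamond Diamond p is T, Diamond Diamond not q is T. ✓
t: Diamond Diamond p is F, Diamond Diamond not q is T. ✓
u: Diamond Diamond p is T, Diamond Diamond not q is T. ✓
v: Diamond Diamond p is T, Diamond Diamond not q is T. ✓
w: Diamond Diamond p is T, Diamond Diamond not q is T. ✓
x: Diamond Diamond p is T, Diamond Diamond not q is F. ✗
y: Diamond Diamond p is F, Diamond Diamond not q is F. ✓
z: Diamond Diamond p is T, Diamond Diamond not q is T. ✓
That's 7 of 8 worlds, so 7/8.

7/8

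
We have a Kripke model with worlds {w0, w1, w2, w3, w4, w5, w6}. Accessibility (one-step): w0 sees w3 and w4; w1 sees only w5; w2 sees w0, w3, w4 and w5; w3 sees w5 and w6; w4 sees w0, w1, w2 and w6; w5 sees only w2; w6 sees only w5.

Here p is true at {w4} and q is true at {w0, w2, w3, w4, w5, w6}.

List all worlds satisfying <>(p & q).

{w0, w2}

w0: successors {w3, w4}; p & q there: w3:F, w4:T. ✓
w1: successors {w5}; p & q there: w5:F. ✗
w2: successors {w0, w3, w4, w5}; p & q there: w0:F, w3:F, w4:T, w5:F. ✓
w3: successors {w5, w6}; p & q there: w5:F, w6:F. ✗
w4: successors {w0, w1, w2, w6}; p & q there: w0:F, w1:F, w2:F, w6:F. ✗
w5: successors {w2}; p & q there: w2:F. ✗
w6: successors {w5}; p & q there: w5:F. ✗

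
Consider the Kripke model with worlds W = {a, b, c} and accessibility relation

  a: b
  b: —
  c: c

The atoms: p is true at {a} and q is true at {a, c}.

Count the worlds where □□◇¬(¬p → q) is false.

1

a: successors {b}; □◇¬(¬p → q) there: b:T. ✓
b: no successors, so □□◇¬(¬p → q) holds vacuously. ✓
c: successors {c}; □◇¬(¬p → q) there: c:F. ✗
Satisfying worlds: {a, b}.
So □□◇¬(¬p → q) fails at the other 1 world.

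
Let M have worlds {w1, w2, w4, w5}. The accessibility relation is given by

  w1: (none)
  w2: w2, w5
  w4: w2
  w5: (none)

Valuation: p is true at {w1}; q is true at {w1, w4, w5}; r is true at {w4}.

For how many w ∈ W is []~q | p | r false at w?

w1: []~q is T, p | r is T. ✓
w2: []~q is F, p | r is F. ✗
w4: []~q is T, p | r is T. ✓
w5: []~q is T, p | r is F. ✓
Satisfying worlds: {w1, w4, w5}.
So []~q | p | r fails at the other 1 world.

1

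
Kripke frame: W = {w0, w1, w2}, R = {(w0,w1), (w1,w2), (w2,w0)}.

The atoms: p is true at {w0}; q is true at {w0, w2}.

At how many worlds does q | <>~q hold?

w0: q is T, <>~q is T. ✓
w1: q is F, <>~q is F. ✗
w2: q is T, <>~q is F. ✓
Satisfying worlds: {w0, w2}.

2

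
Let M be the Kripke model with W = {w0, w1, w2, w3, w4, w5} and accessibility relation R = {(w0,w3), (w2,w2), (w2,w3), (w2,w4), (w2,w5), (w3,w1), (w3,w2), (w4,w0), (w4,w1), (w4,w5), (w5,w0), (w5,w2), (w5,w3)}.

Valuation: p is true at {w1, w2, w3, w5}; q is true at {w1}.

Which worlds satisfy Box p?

{w0, w1, w3}

w0: successors {w3}; p there: w3:T. ✓
w1: no successors, so Box p holds vacuously. ✓
w2: successors {w2, w3, w4, w5}; p there: w2:T, w3:T, w4:F, w5:T. ✗
w3: successors {w1, w2}; p there: w1:T, w2:T. ✓
w4: successors {w0, w1, w5}; p there: w0:F, w1:T, w5:T. ✗
w5: successors {w0, w2, w3}; p there: w0:F, w2:T, w3:T. ✗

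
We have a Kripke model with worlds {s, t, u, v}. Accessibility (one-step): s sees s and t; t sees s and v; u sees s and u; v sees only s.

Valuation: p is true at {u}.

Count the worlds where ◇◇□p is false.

4

s: successors {s, t}; ◇□p there: s:F, t:F. ✗
t: successors {s, v}; ◇□p there: s:F, v:F. ✗
u: successors {s, u}; ◇□p there: s:F, u:F. ✗
v: successors {s}; ◇□p there: s:F. ✗
Satisfying worlds: ∅.
So ◇◇□p fails at the other 4 worlds.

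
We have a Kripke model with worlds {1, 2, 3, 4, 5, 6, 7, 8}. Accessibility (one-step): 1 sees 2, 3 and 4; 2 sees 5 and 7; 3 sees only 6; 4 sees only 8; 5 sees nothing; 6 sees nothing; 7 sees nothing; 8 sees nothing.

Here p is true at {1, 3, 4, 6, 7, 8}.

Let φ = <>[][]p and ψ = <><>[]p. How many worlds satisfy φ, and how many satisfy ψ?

4 and 1

For <>[][]p:
1: successors {2, 3, 4}; [][]p there: 2:T, 3:T, 4:T. ✓
2: successors {5, 7}; [][]p there: 5:T, 7:T. ✓
3: successors {6}; [][]p there: 6:T. ✓
4: successors {8}; [][]p there: 8:T. ✓
5: no successors, so <>[][]p fails. ✗
6: no successors, so <>[][]p fails. ✗
7: no successors, so <>[][]p fails. ✗
8: no successors, so <>[][]p fails. ✗
— 4 worlds.
For <><>[]p:
1: successors {2, 3, 4}; <>[]p there: 2:T, 3:T, 4:T. ✓
2: successors {5, 7}; <>[]p there: 5:F, 7:F. ✗
3: successors {6}; <>[]p there: 6:F. ✗
4: successors {8}; <>[]p there: 8:F. ✗
5: no successors, so <><>[]p fails. ✗
6: no successors, so <><>[]p fails. ✗
7: no successors, so <><>[]p fails. ✗
8: no successors, so <><>[]p fails. ✗
— 1 world.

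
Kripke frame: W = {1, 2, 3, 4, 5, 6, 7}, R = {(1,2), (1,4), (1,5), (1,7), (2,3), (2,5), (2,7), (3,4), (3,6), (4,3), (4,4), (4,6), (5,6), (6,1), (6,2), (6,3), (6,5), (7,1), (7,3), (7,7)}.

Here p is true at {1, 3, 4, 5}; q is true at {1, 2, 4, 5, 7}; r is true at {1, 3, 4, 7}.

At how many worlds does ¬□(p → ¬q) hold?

6

1: □(p → ¬q) is F. ✓
2: □(p → ¬q) is F. ✓
3: □(p → ¬q) is F. ✓
4: □(p → ¬q) is F. ✓
5: □(p → ¬q) is T. ✗
6: □(p → ¬q) is F. ✓
7: □(p → ¬q) is F. ✓
Satisfying worlds: {1, 2, 3, 4, 6, 7}.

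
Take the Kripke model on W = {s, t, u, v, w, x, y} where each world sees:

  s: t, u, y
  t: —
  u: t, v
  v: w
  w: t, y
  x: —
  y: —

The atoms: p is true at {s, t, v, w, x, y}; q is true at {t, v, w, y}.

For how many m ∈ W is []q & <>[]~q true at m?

2

s: []q is F, <>[]~q is T. ✗
t: []q is T, <>[]~q is F. ✗
u: []q is T, <>[]~q is T. ✓
v: []q is T, <>[]~q is F. ✗
w: []q is T, <>[]~q is T. ✓
x: []q is T, <>[]~q is F. ✗
y: []q is T, <>[]~q is F. ✗
Satisfying worlds: {u, w}.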